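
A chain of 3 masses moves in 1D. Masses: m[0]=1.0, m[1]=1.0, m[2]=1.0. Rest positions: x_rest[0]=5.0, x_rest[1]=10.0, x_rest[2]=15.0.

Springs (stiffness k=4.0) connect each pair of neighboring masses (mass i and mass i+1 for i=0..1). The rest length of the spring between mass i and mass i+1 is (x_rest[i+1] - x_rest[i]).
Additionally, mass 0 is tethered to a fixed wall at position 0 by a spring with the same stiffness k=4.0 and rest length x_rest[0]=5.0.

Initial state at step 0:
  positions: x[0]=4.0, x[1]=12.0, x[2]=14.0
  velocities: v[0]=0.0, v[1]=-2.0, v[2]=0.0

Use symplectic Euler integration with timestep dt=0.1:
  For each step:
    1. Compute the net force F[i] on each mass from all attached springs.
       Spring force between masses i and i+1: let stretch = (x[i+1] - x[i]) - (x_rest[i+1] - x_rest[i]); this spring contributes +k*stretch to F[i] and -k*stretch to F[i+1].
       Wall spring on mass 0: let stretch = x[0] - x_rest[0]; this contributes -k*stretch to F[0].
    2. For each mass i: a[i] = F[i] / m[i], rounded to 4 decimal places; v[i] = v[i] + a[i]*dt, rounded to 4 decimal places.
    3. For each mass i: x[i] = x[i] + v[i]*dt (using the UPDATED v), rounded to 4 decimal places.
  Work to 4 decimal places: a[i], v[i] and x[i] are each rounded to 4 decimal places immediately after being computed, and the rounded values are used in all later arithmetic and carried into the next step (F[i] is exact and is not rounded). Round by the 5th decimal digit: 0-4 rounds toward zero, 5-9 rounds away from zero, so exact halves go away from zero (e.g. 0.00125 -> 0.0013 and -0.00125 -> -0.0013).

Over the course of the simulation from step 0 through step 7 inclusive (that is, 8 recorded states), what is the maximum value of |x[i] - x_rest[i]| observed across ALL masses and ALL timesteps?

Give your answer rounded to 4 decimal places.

Answer: 2.3488

Derivation:
Step 0: x=[4.0000 12.0000 14.0000] v=[0.0000 -2.0000 0.0000]
Step 1: x=[4.1600 11.5600 14.1200] v=[1.6000 -4.4000 1.2000]
Step 2: x=[4.4496 10.9264 14.3376] v=[2.8960 -6.3360 2.1760]
Step 3: x=[4.8203 10.1702 14.6188] v=[3.7069 -7.5622 2.8115]
Step 4: x=[5.2122 9.3779 14.9220] v=[3.9187 -7.9227 3.0321]
Step 5: x=[5.5622 8.6408 15.2035] v=[3.5001 -7.3713 2.8145]
Step 6: x=[5.8129 8.0430 15.4224] v=[2.5067 -5.9777 2.1894]
Step 7: x=[5.9203 7.6512 15.5462] v=[1.0736 -3.9180 1.2376]
Max displacement = 2.3488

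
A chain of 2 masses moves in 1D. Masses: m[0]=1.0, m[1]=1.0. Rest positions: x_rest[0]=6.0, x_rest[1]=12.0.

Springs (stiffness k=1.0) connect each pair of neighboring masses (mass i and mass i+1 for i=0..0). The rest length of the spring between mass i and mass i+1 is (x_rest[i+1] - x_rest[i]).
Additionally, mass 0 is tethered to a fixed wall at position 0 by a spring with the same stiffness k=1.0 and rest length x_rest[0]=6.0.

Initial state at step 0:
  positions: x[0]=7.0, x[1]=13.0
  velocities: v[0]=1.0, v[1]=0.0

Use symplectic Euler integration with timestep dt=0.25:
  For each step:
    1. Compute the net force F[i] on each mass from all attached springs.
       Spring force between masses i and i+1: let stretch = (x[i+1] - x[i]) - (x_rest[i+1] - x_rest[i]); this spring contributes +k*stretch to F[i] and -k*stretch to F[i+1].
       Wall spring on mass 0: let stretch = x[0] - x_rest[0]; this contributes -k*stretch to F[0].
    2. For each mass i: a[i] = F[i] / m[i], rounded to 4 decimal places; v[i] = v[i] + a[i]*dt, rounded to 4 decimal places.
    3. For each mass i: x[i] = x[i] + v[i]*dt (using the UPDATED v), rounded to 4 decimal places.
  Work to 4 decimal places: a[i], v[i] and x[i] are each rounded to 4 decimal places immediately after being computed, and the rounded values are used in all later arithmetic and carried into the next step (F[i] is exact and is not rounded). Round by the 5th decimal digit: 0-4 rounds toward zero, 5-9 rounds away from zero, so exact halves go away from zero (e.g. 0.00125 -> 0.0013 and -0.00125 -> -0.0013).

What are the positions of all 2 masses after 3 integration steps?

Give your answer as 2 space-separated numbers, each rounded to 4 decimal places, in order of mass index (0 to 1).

Step 0: x=[7.0000 13.0000] v=[1.0000 0.0000]
Step 1: x=[7.1875 13.0000] v=[0.7500 0.0000]
Step 2: x=[7.2891 13.0117] v=[0.4063 0.0469]
Step 3: x=[7.2928 13.0408] v=[0.0147 0.1163]

Answer: 7.2928 13.0408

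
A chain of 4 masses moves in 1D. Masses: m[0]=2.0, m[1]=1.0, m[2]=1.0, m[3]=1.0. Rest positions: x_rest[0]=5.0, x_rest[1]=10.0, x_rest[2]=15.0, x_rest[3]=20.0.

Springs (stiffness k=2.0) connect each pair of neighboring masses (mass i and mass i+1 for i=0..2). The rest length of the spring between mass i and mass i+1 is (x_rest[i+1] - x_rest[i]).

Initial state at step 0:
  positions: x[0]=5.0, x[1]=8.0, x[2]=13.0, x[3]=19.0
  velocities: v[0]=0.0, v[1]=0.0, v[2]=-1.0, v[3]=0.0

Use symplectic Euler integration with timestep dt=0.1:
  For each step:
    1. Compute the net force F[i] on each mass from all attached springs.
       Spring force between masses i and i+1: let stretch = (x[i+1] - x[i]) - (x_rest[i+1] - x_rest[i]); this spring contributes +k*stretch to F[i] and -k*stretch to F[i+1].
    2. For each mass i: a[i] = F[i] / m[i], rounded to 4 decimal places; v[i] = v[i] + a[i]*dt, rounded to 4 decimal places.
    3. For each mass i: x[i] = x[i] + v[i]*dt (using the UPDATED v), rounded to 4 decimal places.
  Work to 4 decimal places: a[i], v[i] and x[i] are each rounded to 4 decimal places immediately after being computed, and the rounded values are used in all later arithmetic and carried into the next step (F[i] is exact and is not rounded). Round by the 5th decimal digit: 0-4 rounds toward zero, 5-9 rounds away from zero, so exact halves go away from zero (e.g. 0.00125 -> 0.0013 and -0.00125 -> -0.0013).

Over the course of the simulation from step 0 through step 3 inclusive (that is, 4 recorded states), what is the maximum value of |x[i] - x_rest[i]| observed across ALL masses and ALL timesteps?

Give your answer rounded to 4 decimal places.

Step 0: x=[5.0000 8.0000 13.0000 19.0000] v=[0.0000 0.0000 -1.0000 0.0000]
Step 1: x=[4.9800 8.0400 12.9200 18.9800] v=[-0.2000 0.4000 -0.8000 -0.2000]
Step 2: x=[4.9406 8.1164 12.8636 18.9388] v=[-0.3940 0.7640 -0.5640 -0.4120]
Step 3: x=[4.8830 8.2242 12.8338 18.8761] v=[-0.5764 1.0783 -0.2984 -0.6270]
Max displacement = 2.1662

Answer: 2.1662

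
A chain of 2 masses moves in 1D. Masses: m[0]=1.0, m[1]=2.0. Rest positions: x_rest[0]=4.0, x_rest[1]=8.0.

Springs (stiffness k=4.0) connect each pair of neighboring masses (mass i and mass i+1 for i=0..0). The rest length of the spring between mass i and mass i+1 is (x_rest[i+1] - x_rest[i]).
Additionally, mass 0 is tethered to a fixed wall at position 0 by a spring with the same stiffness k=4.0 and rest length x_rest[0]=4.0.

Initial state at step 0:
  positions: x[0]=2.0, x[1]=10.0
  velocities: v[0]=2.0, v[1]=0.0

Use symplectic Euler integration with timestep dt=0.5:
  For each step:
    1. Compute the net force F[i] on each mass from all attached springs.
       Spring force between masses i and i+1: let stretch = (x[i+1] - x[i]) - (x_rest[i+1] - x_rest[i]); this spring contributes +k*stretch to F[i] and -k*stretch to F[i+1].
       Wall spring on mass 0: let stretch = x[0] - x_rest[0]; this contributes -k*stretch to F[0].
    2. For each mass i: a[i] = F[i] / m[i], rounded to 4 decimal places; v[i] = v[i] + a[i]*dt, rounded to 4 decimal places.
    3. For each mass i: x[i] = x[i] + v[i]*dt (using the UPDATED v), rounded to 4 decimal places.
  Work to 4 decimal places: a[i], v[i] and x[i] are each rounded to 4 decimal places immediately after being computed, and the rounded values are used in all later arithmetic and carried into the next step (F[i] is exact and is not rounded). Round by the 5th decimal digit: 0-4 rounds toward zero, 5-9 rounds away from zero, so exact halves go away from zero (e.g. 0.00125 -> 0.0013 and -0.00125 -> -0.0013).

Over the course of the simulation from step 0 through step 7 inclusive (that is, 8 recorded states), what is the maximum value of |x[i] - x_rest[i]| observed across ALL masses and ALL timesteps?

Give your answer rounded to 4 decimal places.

Step 0: x=[2.0000 10.0000] v=[2.0000 0.0000]
Step 1: x=[9.0000 8.0000] v=[14.0000 -4.0000]
Step 2: x=[6.0000 8.5000] v=[-6.0000 1.0000]
Step 3: x=[-0.5000 9.7500] v=[-13.0000 2.5000]
Step 4: x=[3.7500 7.8750] v=[8.5000 -3.7500]
Step 5: x=[8.3750 5.9375] v=[9.2500 -3.8750]
Step 6: x=[2.1875 7.2188] v=[-12.3750 2.5625]
Step 7: x=[-1.1562 7.9844] v=[-6.6874 1.5312]
Max displacement = 5.1562

Answer: 5.1562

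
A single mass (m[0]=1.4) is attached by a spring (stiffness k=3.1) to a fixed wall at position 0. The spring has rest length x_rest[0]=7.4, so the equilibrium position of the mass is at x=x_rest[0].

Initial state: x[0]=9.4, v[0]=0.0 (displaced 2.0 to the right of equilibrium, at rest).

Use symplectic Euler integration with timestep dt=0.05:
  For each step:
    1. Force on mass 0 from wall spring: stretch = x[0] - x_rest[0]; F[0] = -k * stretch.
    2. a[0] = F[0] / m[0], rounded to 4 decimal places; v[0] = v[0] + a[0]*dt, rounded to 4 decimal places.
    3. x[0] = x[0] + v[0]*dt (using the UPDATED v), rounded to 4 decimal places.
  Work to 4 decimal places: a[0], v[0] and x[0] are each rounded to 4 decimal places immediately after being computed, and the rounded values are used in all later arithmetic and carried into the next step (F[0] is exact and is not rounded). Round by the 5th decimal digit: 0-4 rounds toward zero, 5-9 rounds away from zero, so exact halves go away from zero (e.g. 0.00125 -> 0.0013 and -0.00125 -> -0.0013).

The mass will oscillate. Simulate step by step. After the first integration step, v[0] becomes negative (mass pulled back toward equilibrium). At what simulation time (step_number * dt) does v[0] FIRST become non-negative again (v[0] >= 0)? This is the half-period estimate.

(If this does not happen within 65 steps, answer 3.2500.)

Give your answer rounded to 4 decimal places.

Answer: 2.1500

Derivation:
Step 0: x=[9.4000] v=[0.0000]
Step 1: x=[9.3889] v=[-0.2214]
Step 2: x=[9.3668] v=[-0.4416]
Step 3: x=[9.3338] v=[-0.6594]
Step 4: x=[9.2901] v=[-0.8735]
Step 5: x=[9.2360] v=[-1.0828]
Step 6: x=[9.1717] v=[-1.2861]
Step 7: x=[9.0976] v=[-1.4823]
Step 8: x=[9.0141] v=[-1.6703]
Step 9: x=[8.9217] v=[-1.8490]
Step 10: x=[8.8208] v=[-2.0175]
Step 11: x=[8.7121] v=[-2.1748]
Step 12: x=[8.5961] v=[-2.3201]
Step 13: x=[8.4735] v=[-2.4525]
Step 14: x=[8.3449] v=[-2.5714]
Step 15: x=[8.2111] v=[-2.6760]
Step 16: x=[8.0728] v=[-2.7658]
Step 17: x=[7.9308] v=[-2.8403]
Step 18: x=[7.7858] v=[-2.8991]
Step 19: x=[7.6387] v=[-2.9418]
Step 20: x=[7.4903] v=[-2.9682]
Step 21: x=[7.3414] v=[-2.9782]
Step 22: x=[7.1928] v=[-2.9717]
Step 23: x=[7.0454] v=[-2.9488]
Step 24: x=[6.8999] v=[-2.9095]
Step 25: x=[6.7572] v=[-2.8541]
Step 26: x=[6.6181] v=[-2.7829]
Step 27: x=[6.4833] v=[-2.6963]
Step 28: x=[6.3536] v=[-2.5948]
Step 29: x=[6.2297] v=[-2.4790]
Step 30: x=[6.1122] v=[-2.3494]
Step 31: x=[6.0019] v=[-2.2068]
Step 32: x=[5.8993] v=[-2.0520]
Step 33: x=[5.8050] v=[-1.8859]
Step 34: x=[5.7195] v=[-1.7093]
Step 35: x=[5.6433] v=[-1.5232]
Step 36: x=[5.5769] v=[-1.3287]
Step 37: x=[5.5206] v=[-1.1269]
Step 38: x=[5.4747] v=[-0.9188]
Step 39: x=[5.4394] v=[-0.7056]
Step 40: x=[5.4150] v=[-0.4885]
Step 41: x=[5.4016] v=[-0.2687]
Step 42: x=[5.3992] v=[-0.0475]
Step 43: x=[5.4079] v=[0.1740]
First v>=0 after going negative at step 43, time=2.1500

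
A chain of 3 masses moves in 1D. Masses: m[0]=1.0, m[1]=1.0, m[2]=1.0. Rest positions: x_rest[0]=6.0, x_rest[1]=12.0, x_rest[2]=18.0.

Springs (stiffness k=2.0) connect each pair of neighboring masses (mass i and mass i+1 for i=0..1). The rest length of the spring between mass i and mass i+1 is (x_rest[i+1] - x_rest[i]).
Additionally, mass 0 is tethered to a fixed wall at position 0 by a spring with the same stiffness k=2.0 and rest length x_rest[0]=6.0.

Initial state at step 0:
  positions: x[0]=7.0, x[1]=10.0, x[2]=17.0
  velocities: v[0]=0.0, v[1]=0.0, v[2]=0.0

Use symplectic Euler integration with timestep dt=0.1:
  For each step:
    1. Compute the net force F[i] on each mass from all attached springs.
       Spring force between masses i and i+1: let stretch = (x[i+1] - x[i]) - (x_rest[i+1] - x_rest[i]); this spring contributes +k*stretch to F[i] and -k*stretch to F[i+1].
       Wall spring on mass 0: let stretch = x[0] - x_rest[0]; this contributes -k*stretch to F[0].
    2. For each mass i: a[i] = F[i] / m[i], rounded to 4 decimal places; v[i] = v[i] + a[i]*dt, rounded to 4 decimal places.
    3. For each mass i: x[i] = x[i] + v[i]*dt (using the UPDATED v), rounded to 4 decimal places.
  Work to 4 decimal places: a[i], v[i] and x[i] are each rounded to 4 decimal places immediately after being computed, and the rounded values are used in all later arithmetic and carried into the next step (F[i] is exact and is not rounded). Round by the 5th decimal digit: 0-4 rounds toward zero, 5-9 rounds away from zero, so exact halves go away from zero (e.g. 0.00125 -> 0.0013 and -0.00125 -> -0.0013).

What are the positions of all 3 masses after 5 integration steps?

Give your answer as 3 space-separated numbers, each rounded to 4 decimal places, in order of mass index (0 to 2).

Answer: 5.9598 11.0274 16.7662

Derivation:
Step 0: x=[7.0000 10.0000 17.0000] v=[0.0000 0.0000 0.0000]
Step 1: x=[6.9200 10.0800 16.9800] v=[-0.8000 0.8000 -0.2000]
Step 2: x=[6.7648 10.2348 16.9420] v=[-1.5520 1.5480 -0.3800]
Step 3: x=[6.5437 10.4543 16.8899] v=[-2.2110 2.1954 -0.5214]
Step 4: x=[6.2699 10.7243 16.8291] v=[-2.7376 2.7004 -0.6085]
Step 5: x=[5.9598 11.0274 16.7662] v=[-3.1007 3.0305 -0.6295]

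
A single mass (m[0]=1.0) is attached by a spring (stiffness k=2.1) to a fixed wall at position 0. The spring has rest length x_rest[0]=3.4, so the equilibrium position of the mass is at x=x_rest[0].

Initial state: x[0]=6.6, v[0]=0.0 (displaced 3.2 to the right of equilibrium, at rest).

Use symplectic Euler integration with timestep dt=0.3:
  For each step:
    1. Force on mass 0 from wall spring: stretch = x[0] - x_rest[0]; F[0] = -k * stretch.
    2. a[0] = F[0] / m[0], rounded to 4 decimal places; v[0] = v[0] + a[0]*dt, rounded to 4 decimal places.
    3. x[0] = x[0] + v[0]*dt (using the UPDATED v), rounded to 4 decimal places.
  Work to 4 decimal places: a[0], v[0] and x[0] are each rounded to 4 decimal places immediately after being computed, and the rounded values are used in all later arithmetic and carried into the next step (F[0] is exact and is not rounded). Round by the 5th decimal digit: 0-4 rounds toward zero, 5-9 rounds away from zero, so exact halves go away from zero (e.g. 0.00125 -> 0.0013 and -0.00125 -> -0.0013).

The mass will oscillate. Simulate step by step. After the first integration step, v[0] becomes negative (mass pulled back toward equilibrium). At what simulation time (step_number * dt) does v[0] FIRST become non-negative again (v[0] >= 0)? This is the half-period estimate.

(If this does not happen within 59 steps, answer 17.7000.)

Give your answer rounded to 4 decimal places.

Step 0: x=[6.6000] v=[0.0000]
Step 1: x=[5.9952] v=[-2.0160]
Step 2: x=[4.8999] v=[-3.6510]
Step 3: x=[3.5211] v=[-4.5959]
Step 4: x=[2.1194] v=[-4.6722]
Step 5: x=[0.9598] v=[-3.8654]
Step 6: x=[0.2614] v=[-2.3281]
Step 7: x=[0.1562] v=[-0.3508]
Step 8: x=[0.6640] v=[1.6928]
First v>=0 after going negative at step 8, time=2.4000

Answer: 2.4000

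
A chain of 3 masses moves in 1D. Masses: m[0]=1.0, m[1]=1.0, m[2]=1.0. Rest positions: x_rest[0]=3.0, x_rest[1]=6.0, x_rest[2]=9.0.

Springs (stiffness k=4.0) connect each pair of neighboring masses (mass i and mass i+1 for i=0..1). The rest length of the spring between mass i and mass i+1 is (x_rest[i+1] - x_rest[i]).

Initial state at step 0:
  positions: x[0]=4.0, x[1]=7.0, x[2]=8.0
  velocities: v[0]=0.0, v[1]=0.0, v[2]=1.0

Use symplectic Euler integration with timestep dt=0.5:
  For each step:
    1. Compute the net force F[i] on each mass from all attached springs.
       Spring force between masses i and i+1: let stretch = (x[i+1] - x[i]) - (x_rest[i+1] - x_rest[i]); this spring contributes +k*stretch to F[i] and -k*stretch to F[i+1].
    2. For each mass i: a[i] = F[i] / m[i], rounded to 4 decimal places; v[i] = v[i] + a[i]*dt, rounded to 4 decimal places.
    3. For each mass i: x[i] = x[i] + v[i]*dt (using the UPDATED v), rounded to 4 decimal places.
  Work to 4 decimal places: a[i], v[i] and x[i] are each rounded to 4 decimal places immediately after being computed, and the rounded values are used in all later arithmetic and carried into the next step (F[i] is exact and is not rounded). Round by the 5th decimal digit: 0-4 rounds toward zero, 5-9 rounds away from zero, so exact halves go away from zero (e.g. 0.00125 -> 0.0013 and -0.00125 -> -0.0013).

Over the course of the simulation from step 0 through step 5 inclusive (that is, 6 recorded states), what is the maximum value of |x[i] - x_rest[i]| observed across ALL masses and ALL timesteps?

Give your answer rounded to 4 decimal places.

Step 0: x=[4.0000 7.0000 8.0000] v=[0.0000 0.0000 1.0000]
Step 1: x=[4.0000 5.0000 10.5000] v=[0.0000 -4.0000 5.0000]
Step 2: x=[2.0000 7.5000 10.5000] v=[-4.0000 5.0000 0.0000]
Step 3: x=[2.5000 7.5000 10.5000] v=[1.0000 0.0000 0.0000]
Step 4: x=[5.0000 5.5000 10.5000] v=[5.0000 -4.0000 0.0000]
Step 5: x=[5.0000 8.0000 8.5000] v=[0.0000 5.0000 -4.0000]
Max displacement = 2.0000

Answer: 2.0000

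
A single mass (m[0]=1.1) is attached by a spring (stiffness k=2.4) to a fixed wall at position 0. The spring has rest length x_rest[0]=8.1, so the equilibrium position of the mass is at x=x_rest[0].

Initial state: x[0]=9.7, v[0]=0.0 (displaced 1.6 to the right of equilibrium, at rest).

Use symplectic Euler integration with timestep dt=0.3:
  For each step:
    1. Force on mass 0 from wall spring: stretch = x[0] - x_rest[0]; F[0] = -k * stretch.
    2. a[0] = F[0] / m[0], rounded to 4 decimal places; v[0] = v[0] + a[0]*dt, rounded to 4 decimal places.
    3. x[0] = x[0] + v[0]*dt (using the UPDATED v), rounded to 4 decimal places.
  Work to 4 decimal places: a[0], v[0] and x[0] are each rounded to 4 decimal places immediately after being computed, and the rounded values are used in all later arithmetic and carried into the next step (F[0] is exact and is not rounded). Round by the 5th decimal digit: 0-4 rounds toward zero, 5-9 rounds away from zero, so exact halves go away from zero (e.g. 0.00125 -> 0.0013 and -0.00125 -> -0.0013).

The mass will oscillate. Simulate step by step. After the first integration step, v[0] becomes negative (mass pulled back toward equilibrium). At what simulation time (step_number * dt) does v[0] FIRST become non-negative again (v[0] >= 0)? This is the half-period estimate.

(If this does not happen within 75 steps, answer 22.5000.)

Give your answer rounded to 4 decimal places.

Step 0: x=[9.7000] v=[0.0000]
Step 1: x=[9.3858] v=[-1.0473]
Step 2: x=[8.8191] v=[-1.8889]
Step 3: x=[8.1112] v=[-2.3596]
Step 4: x=[7.4011] v=[-2.3669]
Step 5: x=[6.8283] v=[-1.9094]
Step 6: x=[6.5052] v=[-1.0770]
Step 7: x=[6.4953] v=[-0.0331]
Step 8: x=[6.8005] v=[1.0173]
First v>=0 after going negative at step 8, time=2.4000

Answer: 2.4000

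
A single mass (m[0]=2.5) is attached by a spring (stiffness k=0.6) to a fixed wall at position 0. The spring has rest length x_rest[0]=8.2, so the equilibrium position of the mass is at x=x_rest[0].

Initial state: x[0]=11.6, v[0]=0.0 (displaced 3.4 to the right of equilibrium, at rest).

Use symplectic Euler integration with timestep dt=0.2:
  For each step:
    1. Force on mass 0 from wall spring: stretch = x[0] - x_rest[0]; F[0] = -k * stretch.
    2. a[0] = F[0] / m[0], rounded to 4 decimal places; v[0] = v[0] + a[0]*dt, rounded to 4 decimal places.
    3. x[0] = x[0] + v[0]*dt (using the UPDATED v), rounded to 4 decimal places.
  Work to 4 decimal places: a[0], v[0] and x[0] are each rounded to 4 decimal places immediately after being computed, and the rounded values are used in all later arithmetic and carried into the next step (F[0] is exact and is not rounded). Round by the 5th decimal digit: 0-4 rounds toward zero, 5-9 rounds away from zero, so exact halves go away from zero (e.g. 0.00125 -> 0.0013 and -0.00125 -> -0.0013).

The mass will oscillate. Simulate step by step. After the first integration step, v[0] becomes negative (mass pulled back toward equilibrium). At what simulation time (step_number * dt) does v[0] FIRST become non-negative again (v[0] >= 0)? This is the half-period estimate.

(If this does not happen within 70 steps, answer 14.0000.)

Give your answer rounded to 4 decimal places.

Answer: 6.6000

Derivation:
Step 0: x=[11.6000] v=[0.0000]
Step 1: x=[11.5674] v=[-0.1632]
Step 2: x=[11.5024] v=[-0.3248]
Step 3: x=[11.4057] v=[-0.4833]
Step 4: x=[11.2783] v=[-0.6372]
Step 5: x=[11.1213] v=[-0.7850]
Step 6: x=[10.9363] v=[-0.9252]
Step 7: x=[10.7250] v=[-1.0565]
Step 8: x=[10.4895] v=[-1.1777]
Step 9: x=[10.2320] v=[-1.2876]
Step 10: x=[9.9550] v=[-1.3851]
Step 11: x=[9.6611] v=[-1.4693]
Step 12: x=[9.3532] v=[-1.5394]
Step 13: x=[9.0342] v=[-1.5948]
Step 14: x=[8.7072] v=[-1.6348]
Step 15: x=[8.3754] v=[-1.6591]
Step 16: x=[8.0419] v=[-1.6675]
Step 17: x=[7.7099] v=[-1.6599]
Step 18: x=[7.3826] v=[-1.6364]
Step 19: x=[7.0632] v=[-1.5972]
Step 20: x=[6.7547] v=[-1.5426]
Step 21: x=[6.4601] v=[-1.4732]
Step 22: x=[6.1822] v=[-1.3897]
Step 23: x=[5.9236] v=[-1.2928]
Step 24: x=[5.6869] v=[-1.1835]
Step 25: x=[5.4743] v=[-1.0629]
Step 26: x=[5.2879] v=[-0.9321]
Step 27: x=[5.1294] v=[-0.7923]
Step 28: x=[5.0004] v=[-0.6449]
Step 29: x=[4.9021] v=[-0.4913]
Step 30: x=[4.8355] v=[-0.3330]
Step 31: x=[4.8012] v=[-0.1715]
Step 32: x=[4.7995] v=[-0.0084]
Step 33: x=[4.8305] v=[0.1548]
First v>=0 after going negative at step 33, time=6.6000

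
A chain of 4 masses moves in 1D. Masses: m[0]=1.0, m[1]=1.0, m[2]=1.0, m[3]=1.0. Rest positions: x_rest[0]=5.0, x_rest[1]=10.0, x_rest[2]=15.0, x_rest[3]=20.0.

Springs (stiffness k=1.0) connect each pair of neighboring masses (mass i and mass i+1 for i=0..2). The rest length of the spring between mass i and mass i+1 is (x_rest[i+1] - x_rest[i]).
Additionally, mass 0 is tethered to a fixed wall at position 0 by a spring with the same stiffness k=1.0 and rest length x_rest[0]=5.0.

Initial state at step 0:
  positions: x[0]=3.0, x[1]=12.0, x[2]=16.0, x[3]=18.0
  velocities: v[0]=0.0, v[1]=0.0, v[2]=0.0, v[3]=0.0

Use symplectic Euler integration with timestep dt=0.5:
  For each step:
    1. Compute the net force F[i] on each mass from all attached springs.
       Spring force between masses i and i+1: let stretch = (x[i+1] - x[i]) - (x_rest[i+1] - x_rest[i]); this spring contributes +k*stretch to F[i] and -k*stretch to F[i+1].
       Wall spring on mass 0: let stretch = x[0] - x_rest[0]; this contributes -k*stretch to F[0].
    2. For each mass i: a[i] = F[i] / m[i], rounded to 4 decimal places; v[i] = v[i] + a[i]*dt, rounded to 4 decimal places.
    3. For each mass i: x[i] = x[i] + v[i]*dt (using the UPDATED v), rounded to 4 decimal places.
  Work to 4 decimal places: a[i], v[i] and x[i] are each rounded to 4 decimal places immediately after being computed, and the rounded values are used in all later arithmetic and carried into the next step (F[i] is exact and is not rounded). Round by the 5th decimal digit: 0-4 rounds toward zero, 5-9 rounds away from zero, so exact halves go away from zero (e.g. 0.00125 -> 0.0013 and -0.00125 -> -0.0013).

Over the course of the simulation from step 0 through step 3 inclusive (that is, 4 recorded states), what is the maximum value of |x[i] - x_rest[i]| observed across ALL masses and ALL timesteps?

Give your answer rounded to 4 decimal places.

Step 0: x=[3.0000 12.0000 16.0000 18.0000] v=[0.0000 0.0000 0.0000 0.0000]
Step 1: x=[4.5000 10.7500 15.5000 18.7500] v=[3.0000 -2.5000 -1.0000 1.5000]
Step 2: x=[6.4375 9.1250 14.6250 19.9375] v=[3.8750 -3.2500 -1.7500 2.3750]
Step 3: x=[7.4375 8.2031 13.7031 21.0469] v=[2.0000 -1.8438 -1.8438 2.2188]
Max displacement = 2.4375

Answer: 2.4375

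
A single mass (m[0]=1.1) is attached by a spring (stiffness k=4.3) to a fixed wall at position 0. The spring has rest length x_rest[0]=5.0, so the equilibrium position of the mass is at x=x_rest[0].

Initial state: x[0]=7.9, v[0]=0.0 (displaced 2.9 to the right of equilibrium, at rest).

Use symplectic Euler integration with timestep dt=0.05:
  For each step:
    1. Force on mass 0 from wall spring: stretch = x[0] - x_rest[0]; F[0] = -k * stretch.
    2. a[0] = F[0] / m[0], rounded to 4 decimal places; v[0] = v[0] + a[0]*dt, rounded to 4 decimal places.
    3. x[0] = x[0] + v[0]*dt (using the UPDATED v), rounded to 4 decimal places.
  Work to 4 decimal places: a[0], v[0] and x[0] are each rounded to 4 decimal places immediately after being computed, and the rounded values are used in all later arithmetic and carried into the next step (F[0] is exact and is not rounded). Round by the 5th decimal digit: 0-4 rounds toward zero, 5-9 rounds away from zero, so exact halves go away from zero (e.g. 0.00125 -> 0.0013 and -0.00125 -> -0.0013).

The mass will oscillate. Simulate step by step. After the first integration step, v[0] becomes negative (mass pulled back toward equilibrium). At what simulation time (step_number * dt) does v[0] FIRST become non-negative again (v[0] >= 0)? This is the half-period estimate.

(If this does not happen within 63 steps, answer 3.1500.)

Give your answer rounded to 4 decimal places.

Answer: 1.6000

Derivation:
Step 0: x=[7.9000] v=[0.0000]
Step 1: x=[7.8717] v=[-0.5668]
Step 2: x=[7.8153] v=[-1.1281]
Step 3: x=[7.7314] v=[-1.6784]
Step 4: x=[7.6208] v=[-2.2123]
Step 5: x=[7.4846] v=[-2.7245]
Step 6: x=[7.3241] v=[-3.2101]
Step 7: x=[7.1409] v=[-3.6644]
Step 8: x=[6.9368] v=[-4.0829]
Step 9: x=[6.7137] v=[-4.4615]
Step 10: x=[6.4739] v=[-4.7965]
Step 11: x=[6.2197] v=[-5.0846]
Step 12: x=[5.9536] v=[-5.3230]
Step 13: x=[5.6781] v=[-5.5094]
Step 14: x=[5.3960] v=[-5.6419]
Step 15: x=[5.1100] v=[-5.7193]
Step 16: x=[4.8230] v=[-5.7408]
Step 17: x=[4.5377] v=[-5.7062]
Step 18: x=[4.2569] v=[-5.6158]
Step 19: x=[3.9834] v=[-5.4706]
Step 20: x=[3.7198] v=[-5.2719]
Step 21: x=[3.4687] v=[-5.0217]
Step 22: x=[3.2326] v=[-4.7224]
Step 23: x=[3.0138] v=[-4.3770]
Step 24: x=[2.8144] v=[-3.9888]
Step 25: x=[2.6363] v=[-3.5616]
Step 26: x=[2.4813] v=[-3.0996]
Step 27: x=[2.3509] v=[-2.6073]
Step 28: x=[2.2464] v=[-2.0895]
Step 29: x=[2.1688] v=[-1.5513]
Step 30: x=[2.1189] v=[-0.9979]
Step 31: x=[2.0972] v=[-0.4348]
Step 32: x=[2.1038] v=[0.1326]
First v>=0 after going negative at step 32, time=1.6000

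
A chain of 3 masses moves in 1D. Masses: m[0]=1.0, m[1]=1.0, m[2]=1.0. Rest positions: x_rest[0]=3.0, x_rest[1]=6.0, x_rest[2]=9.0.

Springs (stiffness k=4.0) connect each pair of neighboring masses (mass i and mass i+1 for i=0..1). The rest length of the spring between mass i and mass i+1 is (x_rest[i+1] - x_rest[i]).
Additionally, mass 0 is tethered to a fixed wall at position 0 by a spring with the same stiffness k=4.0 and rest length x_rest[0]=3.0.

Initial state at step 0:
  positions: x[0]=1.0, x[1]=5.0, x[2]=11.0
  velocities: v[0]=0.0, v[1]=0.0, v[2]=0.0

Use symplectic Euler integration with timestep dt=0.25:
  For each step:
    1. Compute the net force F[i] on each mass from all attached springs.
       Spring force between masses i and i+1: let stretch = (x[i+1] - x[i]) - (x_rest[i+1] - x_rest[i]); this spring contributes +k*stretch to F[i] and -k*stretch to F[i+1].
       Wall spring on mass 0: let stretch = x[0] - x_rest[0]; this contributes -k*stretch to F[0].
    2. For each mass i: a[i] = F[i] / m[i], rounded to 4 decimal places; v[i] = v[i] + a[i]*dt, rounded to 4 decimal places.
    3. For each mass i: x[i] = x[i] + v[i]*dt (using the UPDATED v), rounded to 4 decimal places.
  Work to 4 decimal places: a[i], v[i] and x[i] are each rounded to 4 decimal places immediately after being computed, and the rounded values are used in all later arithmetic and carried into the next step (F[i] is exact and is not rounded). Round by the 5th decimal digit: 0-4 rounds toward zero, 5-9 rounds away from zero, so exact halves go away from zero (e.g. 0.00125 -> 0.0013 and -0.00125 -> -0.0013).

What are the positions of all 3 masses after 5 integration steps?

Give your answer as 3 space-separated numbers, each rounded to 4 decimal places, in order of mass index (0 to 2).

Step 0: x=[1.0000 5.0000 11.0000] v=[0.0000 0.0000 0.0000]
Step 1: x=[1.7500 5.5000 10.2500] v=[3.0000 2.0000 -3.0000]
Step 2: x=[3.0000 6.2500 9.0625] v=[5.0000 3.0000 -4.7500]
Step 3: x=[4.3125 6.8906 7.9219] v=[5.2500 2.5625 -4.5625]
Step 4: x=[5.1914 7.1445 7.2735] v=[3.5156 1.0157 -2.5938]
Step 5: x=[5.2607 6.9424 7.3428] v=[0.2773 -0.8084 0.2772]

Answer: 5.2607 6.9424 7.3428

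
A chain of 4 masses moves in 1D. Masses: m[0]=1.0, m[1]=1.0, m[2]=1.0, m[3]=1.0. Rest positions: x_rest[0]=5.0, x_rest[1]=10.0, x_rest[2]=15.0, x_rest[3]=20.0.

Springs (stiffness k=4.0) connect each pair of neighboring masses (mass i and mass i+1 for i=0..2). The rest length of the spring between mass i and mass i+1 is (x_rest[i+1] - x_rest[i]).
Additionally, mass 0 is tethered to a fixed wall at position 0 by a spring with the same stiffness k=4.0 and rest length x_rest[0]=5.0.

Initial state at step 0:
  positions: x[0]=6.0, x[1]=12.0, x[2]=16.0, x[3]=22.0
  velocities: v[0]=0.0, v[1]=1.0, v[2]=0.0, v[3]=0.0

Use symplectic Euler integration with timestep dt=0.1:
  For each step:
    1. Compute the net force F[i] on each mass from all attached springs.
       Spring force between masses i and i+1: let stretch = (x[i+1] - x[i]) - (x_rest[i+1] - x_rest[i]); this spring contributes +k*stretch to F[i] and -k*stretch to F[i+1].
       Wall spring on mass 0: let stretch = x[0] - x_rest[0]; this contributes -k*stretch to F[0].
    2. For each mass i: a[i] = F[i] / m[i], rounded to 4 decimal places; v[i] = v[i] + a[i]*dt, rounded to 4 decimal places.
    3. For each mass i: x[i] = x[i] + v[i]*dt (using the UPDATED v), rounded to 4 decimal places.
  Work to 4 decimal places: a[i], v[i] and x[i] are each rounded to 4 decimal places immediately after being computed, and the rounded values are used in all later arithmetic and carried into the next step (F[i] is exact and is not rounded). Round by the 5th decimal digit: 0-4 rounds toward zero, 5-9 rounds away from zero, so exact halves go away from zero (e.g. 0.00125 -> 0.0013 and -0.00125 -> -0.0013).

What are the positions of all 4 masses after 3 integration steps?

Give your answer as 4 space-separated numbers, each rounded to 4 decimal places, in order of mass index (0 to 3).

Answer: 6.0000 11.8356 16.4408 21.7835

Derivation:
Step 0: x=[6.0000 12.0000 16.0000 22.0000] v=[0.0000 1.0000 0.0000 0.0000]
Step 1: x=[6.0000 12.0200 16.0800 21.9600] v=[0.0000 0.2000 0.8000 -0.4000]
Step 2: x=[6.0008 11.9616 16.2328 21.8848] v=[0.0080 -0.5840 1.5280 -0.7520]
Step 3: x=[6.0000 11.8356 16.4408 21.7835] v=[-0.0080 -1.2598 2.0803 -1.0128]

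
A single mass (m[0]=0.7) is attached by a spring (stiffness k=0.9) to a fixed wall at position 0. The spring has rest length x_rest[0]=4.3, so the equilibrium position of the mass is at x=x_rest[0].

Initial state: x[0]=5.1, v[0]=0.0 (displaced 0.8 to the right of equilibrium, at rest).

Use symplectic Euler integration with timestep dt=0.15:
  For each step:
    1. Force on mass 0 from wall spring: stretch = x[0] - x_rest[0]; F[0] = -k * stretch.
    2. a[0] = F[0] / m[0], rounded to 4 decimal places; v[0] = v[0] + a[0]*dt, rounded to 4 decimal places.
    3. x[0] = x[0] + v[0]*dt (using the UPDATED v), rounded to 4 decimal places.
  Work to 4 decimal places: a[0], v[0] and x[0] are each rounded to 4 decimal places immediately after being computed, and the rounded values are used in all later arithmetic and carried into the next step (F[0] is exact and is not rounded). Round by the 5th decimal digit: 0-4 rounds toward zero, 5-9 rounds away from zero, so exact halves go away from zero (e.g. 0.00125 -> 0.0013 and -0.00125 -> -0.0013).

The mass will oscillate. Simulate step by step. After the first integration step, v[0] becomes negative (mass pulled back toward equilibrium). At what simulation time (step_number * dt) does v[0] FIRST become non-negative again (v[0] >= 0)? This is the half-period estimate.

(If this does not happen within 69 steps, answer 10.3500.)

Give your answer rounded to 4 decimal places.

Step 0: x=[5.1000] v=[0.0000]
Step 1: x=[5.0769] v=[-0.1543]
Step 2: x=[5.0313] v=[-0.3041]
Step 3: x=[4.9645] v=[-0.4451]
Step 4: x=[4.8785] v=[-0.5733]
Step 5: x=[4.7758] v=[-0.6849]
Step 6: x=[4.6593] v=[-0.7767]
Step 7: x=[4.5324] v=[-0.8460]
Step 8: x=[4.3988] v=[-0.8908]
Step 9: x=[4.2623] v=[-0.9099]
Step 10: x=[4.1269] v=[-0.9026]
Step 11: x=[3.9965] v=[-0.8692]
Step 12: x=[3.8749] v=[-0.8107]
Step 13: x=[3.7656] v=[-0.7287]
Step 14: x=[3.6718] v=[-0.6256]
Step 15: x=[3.5961] v=[-0.5044]
Step 16: x=[3.5408] v=[-0.3687]
Step 17: x=[3.5075] v=[-0.2223]
Step 18: x=[3.4971] v=[-0.0695]
Step 19: x=[3.5099] v=[0.0853]
First v>=0 after going negative at step 19, time=2.8500

Answer: 2.8500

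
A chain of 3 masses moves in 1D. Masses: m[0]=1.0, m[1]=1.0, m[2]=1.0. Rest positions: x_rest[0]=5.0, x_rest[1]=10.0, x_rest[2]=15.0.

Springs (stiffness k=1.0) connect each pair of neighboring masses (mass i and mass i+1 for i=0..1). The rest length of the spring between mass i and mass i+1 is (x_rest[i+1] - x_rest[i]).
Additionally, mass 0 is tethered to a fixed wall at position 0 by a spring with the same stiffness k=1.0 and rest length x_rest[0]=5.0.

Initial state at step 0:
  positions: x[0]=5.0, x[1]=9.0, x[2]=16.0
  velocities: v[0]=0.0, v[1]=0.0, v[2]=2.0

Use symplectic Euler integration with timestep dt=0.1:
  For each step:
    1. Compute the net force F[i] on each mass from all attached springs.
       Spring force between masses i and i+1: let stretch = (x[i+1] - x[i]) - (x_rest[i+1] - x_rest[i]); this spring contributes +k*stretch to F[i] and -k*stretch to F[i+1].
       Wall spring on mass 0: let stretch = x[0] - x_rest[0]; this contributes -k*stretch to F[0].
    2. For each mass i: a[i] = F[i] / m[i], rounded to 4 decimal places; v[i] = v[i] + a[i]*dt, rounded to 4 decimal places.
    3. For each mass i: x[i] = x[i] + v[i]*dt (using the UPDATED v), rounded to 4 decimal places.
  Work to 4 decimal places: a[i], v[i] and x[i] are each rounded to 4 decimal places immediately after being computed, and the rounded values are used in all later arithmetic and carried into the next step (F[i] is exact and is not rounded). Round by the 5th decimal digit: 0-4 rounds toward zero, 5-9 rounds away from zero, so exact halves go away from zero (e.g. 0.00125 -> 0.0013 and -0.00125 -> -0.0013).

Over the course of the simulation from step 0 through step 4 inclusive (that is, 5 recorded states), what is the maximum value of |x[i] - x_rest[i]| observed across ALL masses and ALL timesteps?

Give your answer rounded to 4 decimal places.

Step 0: x=[5.0000 9.0000 16.0000] v=[0.0000 0.0000 2.0000]
Step 1: x=[4.9900 9.0300 16.1800] v=[-0.1000 0.3000 1.8000]
Step 2: x=[4.9705 9.0911 16.3385] v=[-0.1950 0.6110 1.5850]
Step 3: x=[4.9425 9.1835 16.4745] v=[-0.2800 0.9237 1.3603]
Step 4: x=[4.9075 9.3064 16.5876] v=[-0.3502 1.2287 1.1312]
Max displacement = 1.5876

Answer: 1.5876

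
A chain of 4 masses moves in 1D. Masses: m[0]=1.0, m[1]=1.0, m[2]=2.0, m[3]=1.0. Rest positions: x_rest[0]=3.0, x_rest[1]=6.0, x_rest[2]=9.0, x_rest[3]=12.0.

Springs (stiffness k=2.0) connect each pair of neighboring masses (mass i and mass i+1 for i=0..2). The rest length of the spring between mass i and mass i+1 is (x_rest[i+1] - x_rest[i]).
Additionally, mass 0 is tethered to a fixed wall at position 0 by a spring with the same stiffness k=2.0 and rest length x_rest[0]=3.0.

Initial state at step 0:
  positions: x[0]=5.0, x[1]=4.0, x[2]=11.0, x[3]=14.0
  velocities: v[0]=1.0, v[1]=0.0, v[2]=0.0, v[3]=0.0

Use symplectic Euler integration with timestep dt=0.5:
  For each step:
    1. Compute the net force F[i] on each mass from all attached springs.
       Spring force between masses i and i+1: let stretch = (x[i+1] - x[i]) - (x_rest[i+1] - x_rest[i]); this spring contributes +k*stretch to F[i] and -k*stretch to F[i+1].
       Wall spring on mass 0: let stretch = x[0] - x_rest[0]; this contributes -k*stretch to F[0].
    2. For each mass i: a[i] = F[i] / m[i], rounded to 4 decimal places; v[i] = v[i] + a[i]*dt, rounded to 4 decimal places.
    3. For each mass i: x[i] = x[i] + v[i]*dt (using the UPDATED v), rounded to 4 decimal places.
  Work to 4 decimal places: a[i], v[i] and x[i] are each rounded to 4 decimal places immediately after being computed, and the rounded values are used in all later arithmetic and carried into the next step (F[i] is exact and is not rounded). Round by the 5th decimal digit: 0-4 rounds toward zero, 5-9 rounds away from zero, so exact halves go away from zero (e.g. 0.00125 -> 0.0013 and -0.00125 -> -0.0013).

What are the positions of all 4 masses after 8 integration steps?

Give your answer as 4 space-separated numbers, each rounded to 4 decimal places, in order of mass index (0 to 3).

Answer: 3.3564 3.8594 9.1202 12.6964

Derivation:
Step 0: x=[5.0000 4.0000 11.0000 14.0000] v=[1.0000 0.0000 0.0000 0.0000]
Step 1: x=[2.5000 8.0000 10.0000 14.0000] v=[-5.0000 8.0000 -2.0000 0.0000]
Step 2: x=[1.5000 10.2500 9.5000 13.5000] v=[-2.0000 4.5000 -1.0000 -1.0000]
Step 3: x=[4.1250 7.7500 10.1875 12.5000] v=[5.2500 -5.0000 1.3750 -2.0000]
Step 4: x=[6.5000 4.6563 10.8438 11.8438] v=[4.7500 -6.1875 1.3125 -1.3125]
Step 5: x=[4.7032 5.5782 10.2032 12.1876] v=[-3.5937 1.8437 -1.2813 0.6875]
Step 6: x=[0.9923 8.3751 8.9024 13.0392] v=[-7.4219 5.5937 -2.6016 1.7031]
Step 7: x=[0.4766 7.7442 8.5040 13.3224] v=[-1.0314 -1.2618 -0.7969 0.5663]
Step 8: x=[3.3564 3.8594 9.1202 12.6964] v=[5.7596 -7.7696 1.2324 -1.2521]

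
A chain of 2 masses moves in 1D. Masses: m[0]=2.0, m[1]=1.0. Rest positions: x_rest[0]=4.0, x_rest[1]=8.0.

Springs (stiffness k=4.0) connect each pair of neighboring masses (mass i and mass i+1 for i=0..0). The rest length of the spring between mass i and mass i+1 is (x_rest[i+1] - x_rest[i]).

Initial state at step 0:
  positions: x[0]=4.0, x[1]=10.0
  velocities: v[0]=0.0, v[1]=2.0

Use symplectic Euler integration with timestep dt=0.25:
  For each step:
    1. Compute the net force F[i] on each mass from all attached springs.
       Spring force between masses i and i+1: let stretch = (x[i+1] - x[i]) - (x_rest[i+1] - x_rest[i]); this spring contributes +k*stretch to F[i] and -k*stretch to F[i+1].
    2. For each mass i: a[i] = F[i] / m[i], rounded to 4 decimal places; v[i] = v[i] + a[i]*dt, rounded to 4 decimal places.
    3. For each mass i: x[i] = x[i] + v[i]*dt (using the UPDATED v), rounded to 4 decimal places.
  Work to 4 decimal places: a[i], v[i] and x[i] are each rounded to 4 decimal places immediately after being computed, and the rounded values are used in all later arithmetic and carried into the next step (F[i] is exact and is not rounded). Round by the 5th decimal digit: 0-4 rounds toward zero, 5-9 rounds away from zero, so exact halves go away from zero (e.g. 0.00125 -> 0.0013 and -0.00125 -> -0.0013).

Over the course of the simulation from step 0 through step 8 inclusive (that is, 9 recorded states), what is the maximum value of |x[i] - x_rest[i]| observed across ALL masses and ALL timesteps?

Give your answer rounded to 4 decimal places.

Answer: 2.2598

Derivation:
Step 0: x=[4.0000 10.0000] v=[0.0000 2.0000]
Step 1: x=[4.2500 10.0000] v=[1.0000 0.0000]
Step 2: x=[4.7188 9.5625] v=[1.8750 -1.7500]
Step 3: x=[5.2930 8.9141] v=[2.2969 -2.5937]
Step 4: x=[5.8199 8.3604] v=[2.1075 -2.2148]
Step 5: x=[6.1644 8.1716] v=[1.3778 -0.7553]
Step 6: x=[6.2598 8.4810] v=[0.3814 1.2375]
Step 7: x=[6.1328 9.2351] v=[-0.5080 3.0163]
Step 8: x=[5.8936 10.2136] v=[-0.9569 3.9140]
Max displacement = 2.2598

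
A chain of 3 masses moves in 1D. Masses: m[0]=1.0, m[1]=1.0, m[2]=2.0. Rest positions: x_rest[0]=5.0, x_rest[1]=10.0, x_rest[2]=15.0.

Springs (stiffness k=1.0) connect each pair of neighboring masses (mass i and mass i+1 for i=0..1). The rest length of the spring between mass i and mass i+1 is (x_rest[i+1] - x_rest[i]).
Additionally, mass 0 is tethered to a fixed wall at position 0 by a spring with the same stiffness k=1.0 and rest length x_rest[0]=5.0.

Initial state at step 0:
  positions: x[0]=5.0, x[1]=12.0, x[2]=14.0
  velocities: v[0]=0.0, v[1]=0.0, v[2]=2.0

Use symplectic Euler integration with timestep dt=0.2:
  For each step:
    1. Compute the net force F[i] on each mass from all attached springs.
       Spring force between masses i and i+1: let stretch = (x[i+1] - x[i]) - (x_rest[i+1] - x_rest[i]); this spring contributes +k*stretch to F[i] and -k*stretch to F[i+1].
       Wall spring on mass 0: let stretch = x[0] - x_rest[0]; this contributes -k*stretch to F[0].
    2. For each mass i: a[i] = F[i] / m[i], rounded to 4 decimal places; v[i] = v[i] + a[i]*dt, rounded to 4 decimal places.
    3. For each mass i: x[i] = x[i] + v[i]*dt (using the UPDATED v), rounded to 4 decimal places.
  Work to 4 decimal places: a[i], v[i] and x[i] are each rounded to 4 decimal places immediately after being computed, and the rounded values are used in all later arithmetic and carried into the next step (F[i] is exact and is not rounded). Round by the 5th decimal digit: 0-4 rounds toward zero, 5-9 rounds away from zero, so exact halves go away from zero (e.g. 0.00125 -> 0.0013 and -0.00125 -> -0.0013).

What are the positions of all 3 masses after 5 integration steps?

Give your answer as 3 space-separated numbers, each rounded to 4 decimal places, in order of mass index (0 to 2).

Answer: 5.7627 9.9761 16.5822

Derivation:
Step 0: x=[5.0000 12.0000 14.0000] v=[0.0000 0.0000 2.0000]
Step 1: x=[5.0800 11.8000 14.4600] v=[0.4000 -1.0000 2.3000]
Step 2: x=[5.2256 11.4376 14.9668] v=[0.7280 -1.8120 2.5340]
Step 3: x=[5.4107 10.9679 15.5030] v=[0.9253 -2.3486 2.6811]
Step 4: x=[5.6016 10.4573 16.0485] v=[0.9546 -2.5530 2.7276]
Step 5: x=[5.7627 9.9761 16.5822] v=[0.8054 -2.4059 2.6685]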